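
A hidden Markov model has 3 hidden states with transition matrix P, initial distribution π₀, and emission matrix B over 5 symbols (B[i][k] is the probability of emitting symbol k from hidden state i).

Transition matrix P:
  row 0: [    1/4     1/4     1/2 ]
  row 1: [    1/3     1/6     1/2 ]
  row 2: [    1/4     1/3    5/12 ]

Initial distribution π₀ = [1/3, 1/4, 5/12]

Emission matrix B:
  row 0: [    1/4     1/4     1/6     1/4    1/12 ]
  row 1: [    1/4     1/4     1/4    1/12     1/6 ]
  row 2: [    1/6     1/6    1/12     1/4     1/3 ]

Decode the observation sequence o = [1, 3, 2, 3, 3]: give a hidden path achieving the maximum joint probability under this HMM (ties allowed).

t=0: δ = [8.333e-02, 6.250e-02, 6.944e-02]  (obs o_0=1)
t=1: δ = [5.208e-03, 1.929e-03, 1.042e-02]  ψ = [0, 2, 0]  (obs o_1=3)
t=2: δ = [4.340e-04, 8.681e-04, 3.617e-04]  ψ = [2, 2, 2]  (obs o_2=2)
t=3: δ = [7.234e-05, 1.206e-05, 1.085e-04]  ψ = [1, 1, 1]  (obs o_3=3)
t=4: δ = [6.782e-06, 3.014e-06, 1.130e-05]  ψ = [2, 2, 2]  (obs o_4=3)
backtrack: best end state = 2; path = [0, 2, 1, 2, 2]

path = [0, 2, 1, 2, 2]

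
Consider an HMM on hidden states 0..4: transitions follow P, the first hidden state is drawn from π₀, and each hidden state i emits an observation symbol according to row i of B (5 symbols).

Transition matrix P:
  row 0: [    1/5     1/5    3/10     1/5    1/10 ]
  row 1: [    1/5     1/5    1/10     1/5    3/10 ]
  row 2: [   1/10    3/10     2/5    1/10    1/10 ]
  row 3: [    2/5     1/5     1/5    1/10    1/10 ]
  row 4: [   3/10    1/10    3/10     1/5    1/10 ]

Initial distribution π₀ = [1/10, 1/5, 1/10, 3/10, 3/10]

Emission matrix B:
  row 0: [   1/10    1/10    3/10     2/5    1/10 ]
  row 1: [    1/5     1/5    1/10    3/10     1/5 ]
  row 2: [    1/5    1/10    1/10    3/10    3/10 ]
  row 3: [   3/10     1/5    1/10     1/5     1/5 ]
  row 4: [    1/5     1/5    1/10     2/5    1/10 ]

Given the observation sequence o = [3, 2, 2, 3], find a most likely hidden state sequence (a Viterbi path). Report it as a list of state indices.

path = [4, 0, 0, 2]

t=0: δ = [4.000e-02, 6.000e-02, 3.000e-02, 6.000e-02, 1.200e-01]  (obs o_0=3)
t=1: δ = [1.080e-02, 1.200e-03, 3.600e-03, 2.400e-03, 1.800e-03]  ψ = [4, 1, 4, 4, 1]  (obs o_1=2)
t=2: δ = [6.480e-04, 2.160e-04, 3.240e-04, 2.160e-04, 1.080e-04]  ψ = [0, 0, 0, 0, 0]  (obs o_2=2)
t=3: δ = [5.184e-05, 3.888e-05, 5.832e-05, 2.592e-05, 2.592e-05]  ψ = [0, 0, 0, 0, 0]  (obs o_3=3)
backtrack: best end state = 2; path = [4, 0, 0, 2]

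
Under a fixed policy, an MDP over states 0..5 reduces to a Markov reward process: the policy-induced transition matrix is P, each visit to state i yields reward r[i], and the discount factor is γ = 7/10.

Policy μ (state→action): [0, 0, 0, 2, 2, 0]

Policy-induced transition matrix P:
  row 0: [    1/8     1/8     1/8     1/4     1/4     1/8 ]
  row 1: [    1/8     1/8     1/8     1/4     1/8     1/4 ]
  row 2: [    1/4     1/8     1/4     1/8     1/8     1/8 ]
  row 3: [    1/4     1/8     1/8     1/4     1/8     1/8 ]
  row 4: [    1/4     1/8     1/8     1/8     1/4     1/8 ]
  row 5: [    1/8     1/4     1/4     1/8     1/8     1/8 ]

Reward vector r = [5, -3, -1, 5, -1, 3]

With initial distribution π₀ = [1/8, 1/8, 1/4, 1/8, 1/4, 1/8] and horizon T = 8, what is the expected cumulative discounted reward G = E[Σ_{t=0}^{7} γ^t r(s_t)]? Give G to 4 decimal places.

t=0: π = [0.1250, 0.1250, 0.2500, 0.1250, 0.2500, 0.1250], E[r] = 0.7500, γ^t·E[r] = 0.750000, running G = 0.750000
t=1: π = [0.2031, 0.1406, 0.1719, 0.1719, 0.1719, 0.1406], E[r] = 1.5313, γ^t·E[r] = 1.071875, running G = 1.821875
t=2: π = [0.1895, 0.1426, 0.1641, 0.1895, 0.1719, 0.1426], E[r] = 1.5586, γ^t·E[r] = 0.763711, running G = 2.585586
t=3: π = [0.1907, 0.1428, 0.1633, 0.1902, 0.1702, 0.1428], E[r] = 1.5708, γ^t·E[r] = 0.538785, running G = 3.124371
t=4: π = [0.1905, 0.1429, 0.1633, 0.1905, 0.1701, 0.1429], E[r] = 1.5712, γ^t·E[r] = 0.377252, running G = 3.501622
t=5: π = [0.1905, 0.1429, 0.1633, 0.1905, 0.1701, 0.1429], E[r] = 1.5714, γ^t·E[r] = 0.264108, running G = 3.765731
t=6: π = [0.1905, 0.1429, 0.1633, 0.1905, 0.1701, 0.1429], E[r] = 1.5714, γ^t·E[r] = 0.184877, running G = 3.950607
t=7: π = [0.1905, 0.1429, 0.1633, 0.1905, 0.1701, 0.1429], E[r] = 1.5714, γ^t·E[r] = 0.129414, running G = 4.080021

G = 4.0800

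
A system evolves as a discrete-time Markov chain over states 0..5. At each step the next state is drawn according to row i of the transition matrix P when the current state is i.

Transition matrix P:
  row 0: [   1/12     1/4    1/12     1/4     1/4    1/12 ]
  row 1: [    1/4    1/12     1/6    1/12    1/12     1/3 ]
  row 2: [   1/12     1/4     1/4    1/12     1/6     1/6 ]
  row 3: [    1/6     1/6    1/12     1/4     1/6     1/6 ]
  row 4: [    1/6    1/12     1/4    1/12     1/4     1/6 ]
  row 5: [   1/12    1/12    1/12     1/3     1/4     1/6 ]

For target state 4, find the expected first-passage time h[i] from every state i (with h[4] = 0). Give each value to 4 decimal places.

h = [5.1778, 5.8763, 5.6131, 5.5432, 0.0000, 5.0840]

First-step conditioning: h[4] = 0; for i ≠ 4, h[i] = 1 + Σ_k P[i][k]·h[k].
  h[0] = 1 + 1/12·h[0] + 1/4·h[1] + 1/12·h[2] + 1/4·h[3] + 1/12·h[5]
  h[1] = 1 + 1/4·h[0] + 1/12·h[1] + 1/6·h[2] + 1/12·h[3] + 1/3·h[5]
  h[2] = 1 + 1/12·h[0] + 1/4·h[1] + 1/4·h[2] + 1/12·h[3] + 1/6·h[5]
  h[3] = 1 + 1/6·h[0] + 1/6·h[1] + 1/12·h[2] + 1/4·h[3] + 1/6·h[5]
  h[5] = 1 + 1/12·h[0] + 1/12·h[1] + 1/12·h[2] + 1/3·h[3] + 1/6·h[5]
Solving the 5×5 linear system over states ≠ 4 gives exactly h = [37658/7273, 42738/7273, 5832/1039, 40316/7273, 0, 36976/7273] (h[4] = 0 is the target).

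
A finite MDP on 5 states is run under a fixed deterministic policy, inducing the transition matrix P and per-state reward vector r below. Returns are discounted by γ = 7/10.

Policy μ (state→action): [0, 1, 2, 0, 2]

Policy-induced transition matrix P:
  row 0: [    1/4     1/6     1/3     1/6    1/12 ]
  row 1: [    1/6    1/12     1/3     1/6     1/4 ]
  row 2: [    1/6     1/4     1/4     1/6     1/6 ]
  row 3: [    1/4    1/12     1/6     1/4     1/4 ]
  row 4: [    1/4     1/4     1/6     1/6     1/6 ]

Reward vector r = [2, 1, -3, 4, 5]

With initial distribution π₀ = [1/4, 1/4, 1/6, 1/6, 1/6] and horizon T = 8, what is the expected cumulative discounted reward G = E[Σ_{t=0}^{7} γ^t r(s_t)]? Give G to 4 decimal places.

G = 4.8563

t=0: π = [0.2500, 0.2500, 0.1667, 0.1667, 0.1667], E[r] = 1.7500, γ^t·E[r] = 1.750000, running G = 1.750000
t=1: π = [0.2153, 0.1597, 0.2639, 0.1806, 0.1806], E[r] = 1.4236, γ^t·E[r] = 0.996528, running G = 2.746528
t=2: π = [0.2147, 0.1753, 0.2512, 0.1817, 0.1771], E[r] = 1.4635, γ^t·E[r] = 0.717135, running G = 3.463663
t=3: π = [0.2145, 0.1726, 0.2526, 0.1818, 0.1785], E[r] = 1.4636, γ^t·E[r] = 0.502011, running G = 3.965675
t=4: π = [0.2146, 0.1731, 0.2522, 0.1818, 0.1783], E[r] = 1.4644, γ^t·E[r] = 0.351610, running G = 4.317284
t=5: π = [0.2146, 0.1730, 0.2523, 0.1818, 0.1784], E[r] = 1.4643, γ^t·E[r] = 0.246103, running G = 4.563387
t=6: π = [0.2146, 0.1730, 0.2523, 0.1818, 0.1784], E[r] = 1.4643, γ^t·E[r] = 0.172274, running G = 4.735662
t=7: π = [0.2146, 0.1730, 0.2523, 0.1818, 0.1784], E[r] = 1.4643, γ^t·E[r] = 0.120592, running G = 4.856254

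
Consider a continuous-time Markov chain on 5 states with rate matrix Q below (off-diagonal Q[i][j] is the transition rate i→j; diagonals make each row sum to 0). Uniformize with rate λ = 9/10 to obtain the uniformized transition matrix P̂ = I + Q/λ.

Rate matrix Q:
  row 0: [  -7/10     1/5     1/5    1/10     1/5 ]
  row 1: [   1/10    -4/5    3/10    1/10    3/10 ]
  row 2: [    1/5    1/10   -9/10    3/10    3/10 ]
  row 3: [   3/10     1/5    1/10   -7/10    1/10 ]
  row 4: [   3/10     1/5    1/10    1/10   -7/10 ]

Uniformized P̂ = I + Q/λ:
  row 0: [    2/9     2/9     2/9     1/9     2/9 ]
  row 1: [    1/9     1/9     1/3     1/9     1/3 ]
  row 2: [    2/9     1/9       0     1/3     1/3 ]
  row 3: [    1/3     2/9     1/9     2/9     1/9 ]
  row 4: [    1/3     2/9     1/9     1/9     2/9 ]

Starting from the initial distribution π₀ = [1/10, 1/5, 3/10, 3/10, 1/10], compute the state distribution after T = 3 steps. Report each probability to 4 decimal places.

π = [0.2453, 0.1834, 0.1635, 0.1650, 0.2428]

t=0: π = [0.1000, 0.2000, 0.3000, 0.3000, 0.1000]
t=1: π = [0.2444, 0.1667, 0.1333, 0.2111, 0.2444]
t=2: π = [0.2543, 0.1889, 0.1605, 0.1642, 0.2321]
t=3: π = [0.2453, 0.1834, 0.1635, 0.1650, 0.2428]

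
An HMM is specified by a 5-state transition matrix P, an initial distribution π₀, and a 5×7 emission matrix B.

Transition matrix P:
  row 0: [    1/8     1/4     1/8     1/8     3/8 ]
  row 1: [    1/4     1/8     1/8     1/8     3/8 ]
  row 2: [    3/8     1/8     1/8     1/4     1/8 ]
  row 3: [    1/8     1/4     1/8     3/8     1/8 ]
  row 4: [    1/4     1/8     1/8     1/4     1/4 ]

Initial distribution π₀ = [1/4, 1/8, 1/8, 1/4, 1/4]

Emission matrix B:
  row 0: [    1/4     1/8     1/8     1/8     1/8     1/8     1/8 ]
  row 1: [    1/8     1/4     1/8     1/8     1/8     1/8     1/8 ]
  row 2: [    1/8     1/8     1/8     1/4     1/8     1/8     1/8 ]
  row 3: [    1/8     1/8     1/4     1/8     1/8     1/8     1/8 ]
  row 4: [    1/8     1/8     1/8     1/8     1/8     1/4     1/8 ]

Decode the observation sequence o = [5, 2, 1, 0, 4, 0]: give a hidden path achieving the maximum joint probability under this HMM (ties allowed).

path = [4, 3, 1, 0, 4, 0]

t=0: δ = [3.125e-02, 1.562e-02, 1.562e-02, 3.125e-02, 6.250e-02]  (obs o_0=5)
t=1: δ = [1.953e-03, 9.766e-04, 9.766e-04, 3.906e-03, 1.953e-03]  ψ = [4, 0, 4, 4, 4]  (obs o_1=2)
t=2: δ = [6.104e-05, 2.441e-04, 6.104e-05, 1.831e-04, 9.155e-05]  ψ = [3, 3, 3, 3, 0]  (obs o_2=1)
t=3: δ = [1.526e-05, 5.722e-06, 3.815e-06, 8.583e-06, 1.144e-05]  ψ = [1, 3, 1, 3, 1]  (obs o_3=0)
t=4: δ = [3.576e-07, 4.768e-07, 2.384e-07, 4.023e-07, 7.153e-07]  ψ = [4, 0, 0, 3, 0]  (obs o_4=4)
t=5: δ = [4.470e-08, 1.257e-08, 1.118e-08, 2.235e-08, 2.235e-08]  ψ = [4, 3, 4, 4, 1]  (obs o_5=0)
backtrack: best end state = 0; path = [4, 3, 1, 0, 4, 0]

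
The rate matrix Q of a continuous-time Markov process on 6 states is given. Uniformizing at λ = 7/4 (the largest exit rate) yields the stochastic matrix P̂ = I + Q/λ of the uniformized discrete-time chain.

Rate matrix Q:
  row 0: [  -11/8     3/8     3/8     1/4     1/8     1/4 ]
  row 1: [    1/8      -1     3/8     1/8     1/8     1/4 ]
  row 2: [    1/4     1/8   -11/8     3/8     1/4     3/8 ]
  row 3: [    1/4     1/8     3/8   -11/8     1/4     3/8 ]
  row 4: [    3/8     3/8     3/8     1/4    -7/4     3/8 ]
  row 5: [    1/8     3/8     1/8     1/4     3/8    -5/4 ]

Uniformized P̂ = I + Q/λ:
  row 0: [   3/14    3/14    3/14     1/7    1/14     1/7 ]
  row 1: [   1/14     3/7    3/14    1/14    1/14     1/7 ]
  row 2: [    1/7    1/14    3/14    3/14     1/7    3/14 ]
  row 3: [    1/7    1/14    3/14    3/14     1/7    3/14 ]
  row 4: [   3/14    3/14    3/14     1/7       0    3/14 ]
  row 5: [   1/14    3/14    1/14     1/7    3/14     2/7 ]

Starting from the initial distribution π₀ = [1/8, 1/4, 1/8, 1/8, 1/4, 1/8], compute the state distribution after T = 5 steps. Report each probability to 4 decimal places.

π = [0.1308, 0.2115, 0.1851, 0.1518, 0.1164, 0.2044]

t=0: π = [0.1250, 0.2500, 0.1250, 0.1250, 0.2500, 0.1250]
t=1: π = [0.1429, 0.2321, 0.1964, 0.1429, 0.0893, 0.1964]
t=2: π = [0.1288, 0.2156, 0.1862, 0.1505, 0.1173, 0.2015]
t=3: π = [0.1306, 0.2124, 0.1855, 0.1515, 0.1159, 0.2041]
t=4: π = [0.1307, 0.2117, 0.1851, 0.1518, 0.1164, 0.2044]
t=5: π = [0.1308, 0.2115, 0.1851, 0.1518, 0.1164, 0.2044]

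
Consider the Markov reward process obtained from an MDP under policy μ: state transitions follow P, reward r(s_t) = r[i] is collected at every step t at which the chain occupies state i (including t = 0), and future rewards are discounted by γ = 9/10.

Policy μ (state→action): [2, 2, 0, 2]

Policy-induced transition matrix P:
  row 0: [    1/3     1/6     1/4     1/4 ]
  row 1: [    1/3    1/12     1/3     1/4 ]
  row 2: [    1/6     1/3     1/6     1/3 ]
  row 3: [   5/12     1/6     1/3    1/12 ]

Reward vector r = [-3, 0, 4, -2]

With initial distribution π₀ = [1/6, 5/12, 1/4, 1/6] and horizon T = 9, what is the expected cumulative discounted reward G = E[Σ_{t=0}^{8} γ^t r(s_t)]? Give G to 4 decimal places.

t=0: π = [0.1667, 0.4167, 0.2500, 0.1667], E[r] = 0.1667, γ^t·E[r] = 0.166667, running G = 0.166667
t=1: π = [0.3056, 0.1736, 0.2778, 0.2431], E[r] = -0.2917, γ^t·E[r] = -0.262500, running G = -0.095833
t=2: π = [0.3073, 0.1985, 0.2616, 0.2326], E[r] = -0.3409, γ^t·E[r] = -0.276094, running G = -0.371927
t=3: π = [0.3091, 0.1937, 0.2641, 0.2330], E[r] = -0.3369, γ^t·E[r] = -0.245602, running G = -0.617529
t=4: π = [0.3087, 0.1945, 0.2636, 0.2332], E[r] = -0.3383, γ^t·E[r] = -0.221980, running G = -0.839509
t=5: π = [0.3088, 0.1944, 0.2637, 0.2331], E[r] = -0.3380, γ^t·E[r] = -0.199583, running G = -1.039092
t=6: π = [0.3088, 0.1944, 0.2636, 0.2331], E[r] = -0.3381, γ^t·E[r] = -0.179670, running G = -1.218762
t=7: π = [0.3088, 0.1944, 0.2637, 0.2331], E[r] = -0.3381, γ^t·E[r] = -0.161693, running G = -1.380456
t=8: π = [0.3088, 0.1944, 0.2637, 0.2331], E[r] = -0.3381, γ^t·E[r] = -0.145526, running G = -1.525982

G = -1.5260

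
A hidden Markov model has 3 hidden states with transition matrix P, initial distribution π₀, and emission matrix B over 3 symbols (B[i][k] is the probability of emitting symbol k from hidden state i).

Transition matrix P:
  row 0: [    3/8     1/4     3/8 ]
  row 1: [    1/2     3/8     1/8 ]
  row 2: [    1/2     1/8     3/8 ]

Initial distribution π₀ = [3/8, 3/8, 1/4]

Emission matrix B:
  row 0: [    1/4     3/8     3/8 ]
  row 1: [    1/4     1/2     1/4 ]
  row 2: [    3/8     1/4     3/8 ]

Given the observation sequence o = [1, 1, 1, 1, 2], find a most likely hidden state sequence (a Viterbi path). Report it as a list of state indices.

path = [1, 1, 1, 1, 0]

t=0: δ = [1.406e-01, 1.875e-01, 6.250e-02]  (obs o_0=1)
t=1: δ = [3.516e-02, 3.516e-02, 1.318e-02]  ψ = [1, 1, 0]  (obs o_1=1)
t=2: δ = [6.592e-03, 6.592e-03, 3.296e-03]  ψ = [1, 1, 0]  (obs o_2=1)
t=3: δ = [1.236e-03, 1.236e-03, 6.180e-04]  ψ = [1, 1, 0]  (obs o_3=1)
t=4: δ = [2.317e-04, 1.159e-04, 1.738e-04]  ψ = [1, 1, 0]  (obs o_4=2)
backtrack: best end state = 0; path = [1, 1, 1, 1, 0]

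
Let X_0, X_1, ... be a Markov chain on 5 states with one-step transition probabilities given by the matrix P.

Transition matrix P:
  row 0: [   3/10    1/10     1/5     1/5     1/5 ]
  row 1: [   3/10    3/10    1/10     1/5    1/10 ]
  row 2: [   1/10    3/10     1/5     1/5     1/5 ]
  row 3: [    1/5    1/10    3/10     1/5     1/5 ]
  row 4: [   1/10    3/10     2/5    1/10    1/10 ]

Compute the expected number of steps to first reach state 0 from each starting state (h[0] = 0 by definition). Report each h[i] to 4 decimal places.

h = [0.0000, 4.6737, 5.8462, 5.4960, 5.8780]

First-step conditioning: h[0] = 0; for i ≠ 0, h[i] = 1 + Σ_k P[i][k]·h[k].
  h[1] = 1 + 3/10·h[1] + 1/10·h[2] + 1/5·h[3] + 1/10·h[4]
  h[2] = 1 + 3/10·h[1] + 1/5·h[2] + 1/5·h[3] + 1/5·h[4]
  h[3] = 1 + 1/10·h[1] + 3/10·h[2] + 1/5·h[3] + 1/5·h[4]
  h[4] = 1 + 3/10·h[1] + 2/5·h[2] + 1/10·h[3] + 1/10·h[4]
Solving the 4×4 linear system over states ≠ 0 gives exactly h = [0, 1762/377, 76/13, 2072/377, 2216/377] (h[0] = 0 is the target).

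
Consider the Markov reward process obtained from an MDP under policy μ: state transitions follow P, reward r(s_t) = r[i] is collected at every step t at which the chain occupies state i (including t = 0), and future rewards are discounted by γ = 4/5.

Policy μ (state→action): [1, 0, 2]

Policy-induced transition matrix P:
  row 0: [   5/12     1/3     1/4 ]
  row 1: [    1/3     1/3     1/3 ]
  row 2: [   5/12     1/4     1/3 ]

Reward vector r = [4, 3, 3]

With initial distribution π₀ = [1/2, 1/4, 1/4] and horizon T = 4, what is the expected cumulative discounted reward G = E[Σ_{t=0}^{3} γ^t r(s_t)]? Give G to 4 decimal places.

G = 10.1228

t=0: π = [0.5000, 0.2500, 0.2500], E[r] = 3.5000, γ^t·E[r] = 3.500000, running G = 3.500000
t=1: π = [0.3958, 0.3125, 0.2917], E[r] = 3.3958, γ^t·E[r] = 2.716667, running G = 6.216667
t=2: π = [0.3906, 0.3090, 0.3003], E[r] = 3.3906, γ^t·E[r] = 2.170000, running G = 8.386667
t=3: π = [0.3909, 0.3083, 0.3008], E[r] = 3.3909, γ^t·E[r] = 1.736148, running G = 10.122815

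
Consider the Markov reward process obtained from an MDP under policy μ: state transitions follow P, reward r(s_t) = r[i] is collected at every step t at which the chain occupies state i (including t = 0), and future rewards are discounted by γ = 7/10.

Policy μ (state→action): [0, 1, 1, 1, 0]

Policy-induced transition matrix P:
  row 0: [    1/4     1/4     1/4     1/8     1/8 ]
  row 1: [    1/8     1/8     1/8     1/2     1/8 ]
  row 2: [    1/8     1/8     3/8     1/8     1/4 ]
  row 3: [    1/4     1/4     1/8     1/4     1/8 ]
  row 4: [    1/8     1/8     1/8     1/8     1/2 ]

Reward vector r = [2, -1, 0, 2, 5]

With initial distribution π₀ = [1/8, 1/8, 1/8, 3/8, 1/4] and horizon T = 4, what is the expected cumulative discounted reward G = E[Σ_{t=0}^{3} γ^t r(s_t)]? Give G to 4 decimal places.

G = 4.8775

t=0: π = [0.1250, 0.1250, 0.1250, 0.3750, 0.2500], E[r] = 2.1250, γ^t·E[r] = 2.125000, running G = 2.125000
t=1: π = [0.1875, 0.1875, 0.1719, 0.2188, 0.2344], E[r] = 1.7969, γ^t·E[r] = 1.257813, running G = 3.382813
t=2: π = [0.1758, 0.1758, 0.1914, 0.2227, 0.2344], E[r] = 1.7930, γ^t·E[r] = 0.878555, running G = 4.261367
t=3: π = [0.1748, 0.1748, 0.1948, 0.2188, 0.2368], E[r] = 1.7964, γ^t·E[r] = 0.616161, running G = 4.877528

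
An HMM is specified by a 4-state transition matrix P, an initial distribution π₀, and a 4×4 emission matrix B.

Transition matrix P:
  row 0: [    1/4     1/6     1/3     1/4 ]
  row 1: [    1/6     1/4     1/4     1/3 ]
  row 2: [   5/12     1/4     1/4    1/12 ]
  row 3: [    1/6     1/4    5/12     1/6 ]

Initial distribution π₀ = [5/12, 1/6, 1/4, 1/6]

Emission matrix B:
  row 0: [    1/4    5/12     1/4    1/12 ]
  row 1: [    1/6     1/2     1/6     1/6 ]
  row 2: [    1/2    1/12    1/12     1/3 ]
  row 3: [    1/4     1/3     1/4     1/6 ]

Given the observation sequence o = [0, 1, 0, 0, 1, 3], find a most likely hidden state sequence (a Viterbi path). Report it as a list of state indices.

t=0: δ = [1.042e-01, 2.778e-02, 1.250e-01, 4.167e-02]  (obs o_0=0)
t=1: δ = [2.170e-02, 1.562e-02, 2.894e-03, 8.681e-03]  ψ = [2, 2, 0, 0]  (obs o_1=1)
t=2: δ = [1.356e-03, 6.510e-04, 3.617e-03, 1.356e-03]  ψ = [0, 1, 0, 0]  (obs o_2=0)
t=3: δ = [3.768e-04, 1.507e-04, 4.521e-04, 8.477e-05]  ψ = [2, 2, 2, 0]  (obs o_3=0)
t=4: δ = [7.849e-05, 5.651e-05, 1.047e-05, 3.140e-05]  ψ = [2, 2, 0, 0]  (obs o_4=1)
t=5: δ = [1.635e-06, 2.355e-06, 8.721e-06, 3.270e-06]  ψ = [0, 1, 0, 0]  (obs o_5=3)
backtrack: best end state = 2; path = [2, 0, 2, 2, 0, 2]

path = [2, 0, 2, 2, 0, 2]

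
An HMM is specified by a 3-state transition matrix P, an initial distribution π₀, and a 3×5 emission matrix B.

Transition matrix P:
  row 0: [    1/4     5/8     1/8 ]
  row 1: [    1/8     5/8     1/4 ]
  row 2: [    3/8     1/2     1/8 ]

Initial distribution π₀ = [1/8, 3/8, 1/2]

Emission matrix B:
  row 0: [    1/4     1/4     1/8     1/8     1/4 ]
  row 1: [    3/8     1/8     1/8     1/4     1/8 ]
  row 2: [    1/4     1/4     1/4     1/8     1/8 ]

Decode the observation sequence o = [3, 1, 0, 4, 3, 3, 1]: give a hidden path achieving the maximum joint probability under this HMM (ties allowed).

t=0: δ = [1.562e-02, 9.375e-02, 6.250e-02]  (obs o_0=3)
t=1: δ = [5.859e-03, 7.324e-03, 5.859e-03]  ψ = [2, 1, 1]  (obs o_1=1)
t=2: δ = [5.493e-04, 1.717e-03, 4.578e-04]  ψ = [2, 1, 1]  (obs o_2=0)
t=3: δ = [5.364e-05, 1.341e-04, 5.364e-05]  ψ = [1, 1, 1]  (obs o_3=4)
t=4: δ = [2.515e-06, 2.095e-05, 4.191e-06]  ψ = [2, 1, 1]  (obs o_4=3)
t=5: δ = [3.274e-07, 3.274e-06, 6.548e-07]  ψ = [1, 1, 1]  (obs o_5=3)
t=6: δ = [1.023e-07, 2.558e-07, 2.046e-07]  ψ = [1, 1, 1]  (obs o_6=1)
backtrack: best end state = 1; path = [1, 1, 1, 1, 1, 1, 1]

path = [1, 1, 1, 1, 1, 1, 1]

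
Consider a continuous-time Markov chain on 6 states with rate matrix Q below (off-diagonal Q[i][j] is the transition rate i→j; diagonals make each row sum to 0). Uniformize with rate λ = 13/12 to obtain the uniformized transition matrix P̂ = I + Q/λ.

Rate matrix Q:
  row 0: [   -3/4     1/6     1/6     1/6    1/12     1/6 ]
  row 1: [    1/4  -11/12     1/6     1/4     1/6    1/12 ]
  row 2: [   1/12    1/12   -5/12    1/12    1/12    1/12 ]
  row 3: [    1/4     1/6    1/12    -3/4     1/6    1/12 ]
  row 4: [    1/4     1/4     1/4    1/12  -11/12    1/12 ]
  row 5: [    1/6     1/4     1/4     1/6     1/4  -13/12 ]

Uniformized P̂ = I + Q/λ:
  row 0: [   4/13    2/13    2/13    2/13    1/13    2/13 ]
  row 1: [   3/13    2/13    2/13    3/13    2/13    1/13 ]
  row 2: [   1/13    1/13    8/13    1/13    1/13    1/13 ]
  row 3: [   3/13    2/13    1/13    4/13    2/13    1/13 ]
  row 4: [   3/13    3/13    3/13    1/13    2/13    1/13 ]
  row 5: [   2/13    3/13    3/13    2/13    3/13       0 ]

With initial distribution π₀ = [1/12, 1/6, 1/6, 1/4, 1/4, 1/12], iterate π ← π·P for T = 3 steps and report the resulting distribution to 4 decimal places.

t=0: π = [0.0833, 0.1667, 0.1667, 0.2500, 0.2500, 0.0833]
t=1: π = [0.2051, 0.1667, 0.2372, 0.1731, 0.1410, 0.0769]
t=2: π = [0.2041, 0.1524, 0.2668, 0.1642, 0.1257, 0.0868]
t=3: π = [0.1988, 0.1497, 0.2807, 0.1606, 0.1243, 0.0860]

π = [0.1988, 0.1497, 0.2807, 0.1606, 0.1243, 0.0860]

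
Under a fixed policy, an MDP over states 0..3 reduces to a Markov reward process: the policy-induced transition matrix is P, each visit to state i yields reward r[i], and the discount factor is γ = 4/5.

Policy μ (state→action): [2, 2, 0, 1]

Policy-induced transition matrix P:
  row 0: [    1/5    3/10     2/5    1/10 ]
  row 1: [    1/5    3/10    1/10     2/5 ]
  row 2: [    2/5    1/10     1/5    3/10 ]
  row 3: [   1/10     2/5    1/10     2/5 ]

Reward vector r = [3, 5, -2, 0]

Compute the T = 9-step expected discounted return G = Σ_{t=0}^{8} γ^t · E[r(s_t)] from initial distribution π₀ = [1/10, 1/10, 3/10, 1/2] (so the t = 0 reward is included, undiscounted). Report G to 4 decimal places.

G = 6.0044

t=0: π = [0.1000, 0.1000, 0.3000, 0.5000], E[r] = 0.2000, γ^t·E[r] = 0.200000, running G = 0.200000
t=1: π = [0.2100, 0.2900, 0.1600, 0.3400], E[r] = 1.7600, γ^t·E[r] = 1.408000, running G = 1.608000
t=2: π = [0.1980, 0.3020, 0.1790, 0.3210], E[r] = 1.7460, γ^t·E[r] = 1.117440, running G = 2.725440
t=3: π = [0.2037, 0.2963, 0.1773, 0.3227], E[r] = 1.7380, γ^t·E[r] = 0.889856, running G = 3.615296
t=4: π = [0.2032, 0.2968, 0.1788, 0.3212], E[r] = 1.7359, γ^t·E[r] = 0.711041, running G = 4.326337
t=5: π = [0.2037, 0.2963, 0.1788, 0.3212], E[r] = 1.7350, γ^t·E[r] = 0.568529, running G = 4.894866
t=6: π = [0.2037, 0.2963, 0.1790, 0.3210], E[r] = 1.7347, γ^t·E[r] = 0.454751, running G = 5.349617
t=7: π = [0.2037, 0.2963, 0.1790, 0.3210], E[r] = 1.7346, γ^t·E[r] = 0.363777, running G = 5.713394
t=8: π = [0.2037, 0.2963, 0.1790, 0.3210], E[r] = 1.7346, γ^t·E[r] = 0.291016, running G = 6.004410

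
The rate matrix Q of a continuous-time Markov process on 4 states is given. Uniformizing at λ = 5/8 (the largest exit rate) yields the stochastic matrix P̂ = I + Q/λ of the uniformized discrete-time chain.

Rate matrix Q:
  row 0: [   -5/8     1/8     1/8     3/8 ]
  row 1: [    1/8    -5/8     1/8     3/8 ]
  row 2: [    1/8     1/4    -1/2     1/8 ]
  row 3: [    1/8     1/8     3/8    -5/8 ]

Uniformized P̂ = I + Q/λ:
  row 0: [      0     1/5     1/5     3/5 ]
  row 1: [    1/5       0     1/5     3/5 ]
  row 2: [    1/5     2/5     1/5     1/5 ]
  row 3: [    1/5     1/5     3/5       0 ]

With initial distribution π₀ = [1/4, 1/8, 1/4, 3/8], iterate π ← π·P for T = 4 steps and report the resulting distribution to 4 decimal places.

π = [0.1668, 0.2202, 0.3196, 0.2934]

t=0: π = [0.2500, 0.1250, 0.2500, 0.3750]
t=1: π = [0.1500, 0.2250, 0.3500, 0.2750]
t=2: π = [0.1700, 0.2250, 0.3100, 0.2950]
t=3: π = [0.1660, 0.2170, 0.3180, 0.2990]
t=4: π = [0.1668, 0.2202, 0.3196, 0.2934]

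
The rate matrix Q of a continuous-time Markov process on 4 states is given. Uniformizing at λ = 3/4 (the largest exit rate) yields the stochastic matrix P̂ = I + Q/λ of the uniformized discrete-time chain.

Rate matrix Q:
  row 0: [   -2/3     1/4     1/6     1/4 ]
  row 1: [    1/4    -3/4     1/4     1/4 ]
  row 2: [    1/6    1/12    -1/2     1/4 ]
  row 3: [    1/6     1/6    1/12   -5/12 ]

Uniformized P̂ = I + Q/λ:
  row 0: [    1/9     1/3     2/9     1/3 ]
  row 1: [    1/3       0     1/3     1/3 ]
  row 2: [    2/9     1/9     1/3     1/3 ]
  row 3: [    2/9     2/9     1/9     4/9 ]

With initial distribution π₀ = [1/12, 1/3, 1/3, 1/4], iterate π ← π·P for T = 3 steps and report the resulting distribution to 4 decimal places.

t=0: π = [0.0833, 0.3333, 0.3333, 0.2500]
t=1: π = [0.2500, 0.1204, 0.2685, 0.3611]
t=2: π = [0.2078, 0.1934, 0.2253, 0.3735]
t=3: π = [0.2206, 0.1773, 0.2273, 0.3748]

π = [0.2206, 0.1773, 0.2273, 0.3748]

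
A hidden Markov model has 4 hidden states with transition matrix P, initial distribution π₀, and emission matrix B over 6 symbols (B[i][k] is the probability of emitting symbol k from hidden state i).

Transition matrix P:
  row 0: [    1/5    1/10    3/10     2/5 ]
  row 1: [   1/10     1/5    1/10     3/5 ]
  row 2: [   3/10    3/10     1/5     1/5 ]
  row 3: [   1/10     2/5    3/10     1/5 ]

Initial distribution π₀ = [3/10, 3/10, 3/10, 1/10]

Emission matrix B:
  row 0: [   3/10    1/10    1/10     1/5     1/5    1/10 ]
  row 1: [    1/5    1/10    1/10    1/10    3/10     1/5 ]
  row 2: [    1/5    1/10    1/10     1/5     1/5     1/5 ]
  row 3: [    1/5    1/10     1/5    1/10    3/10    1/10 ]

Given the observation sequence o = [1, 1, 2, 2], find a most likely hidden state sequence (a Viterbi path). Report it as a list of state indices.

path = [1, 3, 1, 3]

t=0: δ = [3.000e-02, 3.000e-02, 3.000e-02, 1.000e-02]  (obs o_0=1)
t=1: δ = [9.000e-04, 9.000e-04, 9.000e-04, 1.800e-03]  ψ = [2, 2, 0, 1]  (obs o_1=1)
t=2: δ = [2.700e-05, 7.200e-05, 5.400e-05, 1.080e-04]  ψ = [2, 3, 3, 1]  (obs o_2=2)
t=3: δ = [1.620e-06, 4.320e-06, 3.240e-06, 8.640e-06]  ψ = [2, 3, 3, 1]  (obs o_3=2)
backtrack: best end state = 3; path = [1, 3, 1, 3]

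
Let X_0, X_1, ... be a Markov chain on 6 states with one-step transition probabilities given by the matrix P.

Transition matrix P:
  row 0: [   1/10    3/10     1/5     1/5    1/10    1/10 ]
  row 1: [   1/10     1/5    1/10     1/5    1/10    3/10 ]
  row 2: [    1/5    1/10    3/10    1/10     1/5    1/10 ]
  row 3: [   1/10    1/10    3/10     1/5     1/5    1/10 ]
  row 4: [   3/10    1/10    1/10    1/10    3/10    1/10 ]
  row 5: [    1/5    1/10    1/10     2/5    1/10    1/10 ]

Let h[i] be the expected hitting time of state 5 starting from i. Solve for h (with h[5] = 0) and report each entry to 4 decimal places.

h = [7.4028, 6.0298, 7.7006, 7.7337, 7.6675, 0.0000]

First-step conditioning: h[5] = 0; for i ≠ 5, h[i] = 1 + Σ_k P[i][k]·h[k].
  h[0] = 1 + 1/10·h[0] + 3/10·h[1] + 1/5·h[2] + 1/5·h[3] + 1/10·h[4]
  h[1] = 1 + 1/10·h[0] + 1/5·h[1] + 1/10·h[2] + 1/5·h[3] + 1/10·h[4]
  h[2] = 1 + 1/5·h[0] + 1/10·h[1] + 3/10·h[2] + 1/10·h[3] + 1/5·h[4]
  h[3] = 1 + 1/10·h[0] + 1/10·h[1] + 3/10·h[2] + 1/5·h[3] + 1/5·h[4]
  h[4] = 1 + 3/10·h[0] + 1/10·h[1] + 1/10·h[2] + 1/10·h[3] + 3/10·h[4]
Solving the 5×5 linear system over states ≠ 5 gives exactly h = [8950/1209, 2430/403, 9310/1209, 9350/1209, 3090/403, 0] (h[5] = 0 is the target).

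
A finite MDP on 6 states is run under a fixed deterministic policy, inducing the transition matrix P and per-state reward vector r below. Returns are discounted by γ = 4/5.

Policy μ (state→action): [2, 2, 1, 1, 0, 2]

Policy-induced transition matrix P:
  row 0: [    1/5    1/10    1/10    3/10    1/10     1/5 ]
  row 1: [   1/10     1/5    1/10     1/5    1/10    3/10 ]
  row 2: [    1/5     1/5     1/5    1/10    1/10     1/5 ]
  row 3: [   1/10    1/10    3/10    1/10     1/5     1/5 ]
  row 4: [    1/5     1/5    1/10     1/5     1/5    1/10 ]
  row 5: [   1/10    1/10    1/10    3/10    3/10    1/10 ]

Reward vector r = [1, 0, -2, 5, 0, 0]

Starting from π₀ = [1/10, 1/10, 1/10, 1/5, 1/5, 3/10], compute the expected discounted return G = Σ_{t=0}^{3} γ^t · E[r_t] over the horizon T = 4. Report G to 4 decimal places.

G = 2.5506

t=0: π = [0.1000, 0.1000, 0.1000, 0.2000, 0.2000, 0.3000], E[r] = 0.9000, γ^t·E[r] = 0.900000, running G = 0.900000
t=1: π = [0.1400, 0.1400, 0.1500, 0.2100, 0.2000, 0.1600], E[r] = 0.8900, γ^t·E[r] = 0.712000, running G = 1.612000
t=2: π = [0.1490, 0.1490, 0.1570, 0.1940, 0.1730, 0.1780], E[r] = 0.8050, γ^t·E[r] = 0.515200, running G = 2.127200
t=3: π = [0.1479, 0.1479, 0.1545, 0.1976, 0.1723, 0.1798], E[r] = 0.8269, γ^t·E[r] = 0.423373, running G = 2.550573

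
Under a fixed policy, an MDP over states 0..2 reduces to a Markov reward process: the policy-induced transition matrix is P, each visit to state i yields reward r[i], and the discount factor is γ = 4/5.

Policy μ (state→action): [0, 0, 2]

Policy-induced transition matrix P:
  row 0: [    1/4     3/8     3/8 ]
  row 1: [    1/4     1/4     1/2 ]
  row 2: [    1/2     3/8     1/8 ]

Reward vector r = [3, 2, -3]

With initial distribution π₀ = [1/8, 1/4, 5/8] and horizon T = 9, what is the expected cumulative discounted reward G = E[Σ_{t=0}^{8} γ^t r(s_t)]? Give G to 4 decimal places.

t=0: π = [0.1250, 0.2500, 0.6250], E[r] = -1.0000, γ^t·E[r] = -1.000000, running G = -1.000000
t=1: π = [0.4063, 0.3438, 0.2500], E[r] = 1.1563, γ^t·E[r] = 0.925000, running G = -0.075000
t=2: π = [0.3125, 0.3320, 0.3555], E[r] = 0.5352, γ^t·E[r] = 0.342500, running G = 0.267500
t=3: π = [0.3389, 0.3335, 0.3276], E[r] = 0.7007, γ^t·E[r] = 0.358750, running G = 0.626250
t=4: π = [0.3319, 0.3333, 0.3348], E[r] = 0.6580, γ^t·E[r] = 0.269525, running G = 0.895775
t=5: π = [0.3337, 0.3333, 0.3330], E[r] = 0.6688, γ^t·E[r] = 0.219168, running G = 1.114943
t=6: π = [0.3332, 0.3333, 0.3334], E[r] = 0.6661, γ^t·E[r] = 0.174619, running G = 1.289562
t=7: π = [0.3334, 0.3333, 0.3333], E[r] = 0.6668, γ^t·E[r] = 0.139839, running G = 1.429401
t=8: π = [0.3333, 0.3333, 0.3333], E[r] = 0.6666, γ^t·E[r] = 0.111842, running G = 1.541243

G = 1.5412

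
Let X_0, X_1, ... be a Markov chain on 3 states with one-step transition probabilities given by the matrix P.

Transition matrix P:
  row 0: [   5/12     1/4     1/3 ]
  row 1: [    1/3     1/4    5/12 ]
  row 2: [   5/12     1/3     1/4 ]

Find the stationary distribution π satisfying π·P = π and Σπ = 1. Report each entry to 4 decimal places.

Balance equations π_j = Σ_i π_i·P[i][j]:
  π_0 = 5/12·π_0 + 1/3·π_1 + 5/12·π_2
  π_1 = 1/4·π_0 + 1/4·π_1 + 1/3·π_2
  normalize: π_0 + π_1 + π_2 = 1
Solving the linear system gives exactly π = [61/155, 43/155, 51/155].

π = [0.3935, 0.2774, 0.3290]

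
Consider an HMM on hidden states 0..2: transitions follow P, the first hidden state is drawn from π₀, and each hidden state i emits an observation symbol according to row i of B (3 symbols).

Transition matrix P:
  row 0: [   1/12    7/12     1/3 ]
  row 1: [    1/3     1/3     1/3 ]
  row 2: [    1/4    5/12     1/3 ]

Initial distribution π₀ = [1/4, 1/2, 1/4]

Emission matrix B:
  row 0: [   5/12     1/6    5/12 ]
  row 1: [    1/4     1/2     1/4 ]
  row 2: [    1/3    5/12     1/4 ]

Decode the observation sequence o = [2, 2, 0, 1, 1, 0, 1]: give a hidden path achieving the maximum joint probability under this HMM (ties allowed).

t=0: δ = [1.042e-01, 1.250e-01, 6.250e-02]  (obs o_0=2)
t=1: δ = [1.736e-02, 1.519e-02, 1.042e-02]  ψ = [1, 0, 1]  (obs o_1=2)
t=2: δ = [2.110e-03, 2.532e-03, 1.929e-03]  ψ = [1, 0, 0]  (obs o_2=0)
t=3: δ = [1.407e-04, 6.154e-04, 3.516e-04]  ψ = [1, 0, 1]  (obs o_3=1)
t=4: δ = [3.419e-05, 1.026e-04, 8.547e-05]  ψ = [1, 1, 1]  (obs o_4=1)
t=5: δ = [1.424e-05, 8.903e-06, 1.140e-05]  ψ = [1, 2, 1]  (obs o_5=0)
t=6: δ = [4.946e-07, 4.155e-06, 1.978e-06]  ψ = [1, 0, 0]  (obs o_6=1)
backtrack: best end state = 1; path = [0, 1, 0, 1, 1, 0, 1]

path = [0, 1, 0, 1, 1, 0, 1]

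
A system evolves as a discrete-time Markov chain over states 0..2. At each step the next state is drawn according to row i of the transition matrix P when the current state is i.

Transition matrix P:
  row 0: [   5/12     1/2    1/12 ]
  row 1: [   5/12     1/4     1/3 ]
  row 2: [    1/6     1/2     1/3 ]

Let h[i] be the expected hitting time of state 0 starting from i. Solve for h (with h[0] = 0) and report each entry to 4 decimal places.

h = [0.0000, 3.0000, 3.7500]

First-step conditioning: h[0] = 0; for i ≠ 0, h[i] = 1 + Σ_k P[i][k]·h[k].
  h[1] = 1 + 1/4·h[1] + 1/3·h[2]
  h[2] = 1 + 1/2·h[1] + 1/3·h[2]
Solving the 2×2 linear system over states ≠ 0 gives exactly h = [0, 3, 15/4] (h[0] = 0 is the target).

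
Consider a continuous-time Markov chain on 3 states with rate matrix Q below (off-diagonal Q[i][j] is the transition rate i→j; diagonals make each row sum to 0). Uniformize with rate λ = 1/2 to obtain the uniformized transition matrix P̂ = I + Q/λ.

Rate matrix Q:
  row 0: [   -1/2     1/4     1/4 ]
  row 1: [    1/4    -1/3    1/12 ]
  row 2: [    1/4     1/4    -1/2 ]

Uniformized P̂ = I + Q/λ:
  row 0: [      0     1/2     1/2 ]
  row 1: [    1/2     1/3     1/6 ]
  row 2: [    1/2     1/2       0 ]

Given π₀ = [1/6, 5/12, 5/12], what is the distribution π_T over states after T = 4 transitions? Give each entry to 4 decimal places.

t=0: π = [0.1667, 0.4167, 0.4167]
t=1: π = [0.4167, 0.4306, 0.1528]
t=2: π = [0.2917, 0.4282, 0.2801]
t=3: π = [0.3542, 0.4286, 0.2172]
t=4: π = [0.3229, 0.4286, 0.2485]

π = [0.3229, 0.4286, 0.2485]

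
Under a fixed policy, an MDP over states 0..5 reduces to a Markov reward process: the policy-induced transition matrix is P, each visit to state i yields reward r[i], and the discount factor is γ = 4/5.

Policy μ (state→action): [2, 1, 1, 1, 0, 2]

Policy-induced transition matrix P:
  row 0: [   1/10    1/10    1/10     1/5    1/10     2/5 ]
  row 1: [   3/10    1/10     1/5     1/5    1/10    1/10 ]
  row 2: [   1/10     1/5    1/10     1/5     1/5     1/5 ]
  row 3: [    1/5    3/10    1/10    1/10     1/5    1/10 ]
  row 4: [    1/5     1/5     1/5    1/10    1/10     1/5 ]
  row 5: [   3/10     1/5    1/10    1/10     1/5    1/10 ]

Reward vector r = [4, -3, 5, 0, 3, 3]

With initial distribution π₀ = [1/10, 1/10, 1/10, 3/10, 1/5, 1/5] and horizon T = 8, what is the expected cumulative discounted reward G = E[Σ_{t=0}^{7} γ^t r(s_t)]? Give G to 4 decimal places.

G = 7.8819

t=0: π = [0.1000, 0.1000, 0.1000, 0.3000, 0.2000, 0.2000], E[r] = 1.8000, γ^t·E[r] = 1.800000, running G = 1.800000
t=1: π = [0.2100, 0.2100, 0.1300, 0.1300, 0.1600, 0.1600], E[r] = 1.8200, γ^t·E[r] = 1.456000, running G = 3.256000
t=2: π = [0.2030, 0.1710, 0.1370, 0.1550, 0.1420, 0.1920], E[r] = 1.9860, γ^t·E[r] = 1.271040, running G = 4.527040
t=3: π = [0.2023, 0.1781, 0.1313, 0.1511, 0.1484, 0.1888], E[r] = 1.9430, γ^t·E[r] = 0.994816, running G = 5.521856
t=4: π = [0.2033, 0.1771, 0.1327, 0.1512, 0.1471, 0.1887], E[r] = 1.9527, γ^t·E[r] = 0.799826, running G = 6.321682
t=5: π = [0.2030, 0.1771, 0.1324, 0.1513, 0.1472, 0.1890], E[r] = 1.9514, γ^t·E[r] = 0.639447, running G = 6.961128
t=6: π = [0.2031, 0.1771, 0.1324, 0.1512, 0.1473, 0.1889], E[r] = 1.9514, γ^t·E[r] = 0.511558, running G = 7.472686
t=7: π = [0.2030, 0.1771, 0.1324, 0.1513, 0.1473, 0.1889], E[r] = 1.9515, γ^t·E[r] = 0.409261, running G = 7.881947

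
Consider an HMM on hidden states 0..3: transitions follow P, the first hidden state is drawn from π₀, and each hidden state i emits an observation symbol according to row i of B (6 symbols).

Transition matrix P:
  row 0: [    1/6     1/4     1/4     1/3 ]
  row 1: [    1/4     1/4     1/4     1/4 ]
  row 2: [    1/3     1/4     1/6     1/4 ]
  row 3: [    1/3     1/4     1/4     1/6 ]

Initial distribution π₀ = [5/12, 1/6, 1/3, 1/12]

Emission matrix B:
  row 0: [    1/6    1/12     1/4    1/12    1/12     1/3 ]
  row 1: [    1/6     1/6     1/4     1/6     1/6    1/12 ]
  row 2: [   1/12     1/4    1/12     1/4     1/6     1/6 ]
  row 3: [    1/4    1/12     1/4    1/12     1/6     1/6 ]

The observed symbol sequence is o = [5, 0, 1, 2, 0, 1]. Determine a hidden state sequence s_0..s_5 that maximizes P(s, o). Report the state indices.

path = [0, 3, 2, 0, 3, 2]

t=0: δ = [1.389e-01, 1.389e-02, 5.556e-02, 1.389e-02]  (obs o_0=5)
t=1: δ = [3.858e-03, 5.787e-03, 2.894e-03, 1.157e-02]  ψ = [0, 0, 0, 0]  (obs o_1=0)
t=2: δ = [3.215e-04, 4.823e-04, 7.234e-04, 1.608e-04]  ψ = [3, 3, 3, 3]  (obs o_2=1)
t=3: δ = [6.028e-05, 4.521e-05, 1.005e-05, 4.521e-05]  ψ = [2, 2, 1, 2]  (obs o_3=2)
t=4: δ = [2.512e-06, 2.512e-06, 1.256e-06, 5.023e-06]  ψ = [3, 0, 0, 0]  (obs o_4=0)
t=5: δ = [1.395e-07, 2.093e-07, 3.140e-07, 6.977e-08]  ψ = [3, 3, 3, 0]  (obs o_5=1)
backtrack: best end state = 2; path = [0, 3, 2, 0, 3, 2]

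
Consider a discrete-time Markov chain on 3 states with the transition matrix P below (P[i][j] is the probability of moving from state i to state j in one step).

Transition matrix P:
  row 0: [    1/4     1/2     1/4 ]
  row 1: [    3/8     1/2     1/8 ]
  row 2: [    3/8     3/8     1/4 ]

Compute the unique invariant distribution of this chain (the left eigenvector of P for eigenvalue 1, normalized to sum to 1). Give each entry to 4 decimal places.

Balance equations π_j = Σ_i π_i·P[i][j]:
  π_0 = 1/4·π_0 + 3/8·π_1 + 3/8·π_2
  π_1 = 1/2·π_0 + 1/2·π_1 + 3/8·π_2
  normalize: π_0 + π_1 + π_2 = 1
Solving the linear system gives exactly π = [1/3, 10/21, 4/21].

π = [0.3333, 0.4762, 0.1905]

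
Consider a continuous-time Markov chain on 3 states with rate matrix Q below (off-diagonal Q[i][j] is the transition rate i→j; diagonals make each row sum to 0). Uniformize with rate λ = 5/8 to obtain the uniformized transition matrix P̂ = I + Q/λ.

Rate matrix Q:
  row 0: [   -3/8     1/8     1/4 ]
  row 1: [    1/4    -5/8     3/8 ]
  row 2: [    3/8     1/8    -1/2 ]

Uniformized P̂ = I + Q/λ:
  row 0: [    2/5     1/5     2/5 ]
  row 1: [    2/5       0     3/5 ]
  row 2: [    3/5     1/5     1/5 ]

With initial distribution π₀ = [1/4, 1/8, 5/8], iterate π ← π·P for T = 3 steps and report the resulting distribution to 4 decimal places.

π = [0.4750, 0.1670, 0.3580]

t=0: π = [0.2500, 0.1250, 0.6250]
t=1: π = [0.5250, 0.1750, 0.3000]
t=2: π = [0.4600, 0.1650, 0.3750]
t=3: π = [0.4750, 0.1670, 0.3580]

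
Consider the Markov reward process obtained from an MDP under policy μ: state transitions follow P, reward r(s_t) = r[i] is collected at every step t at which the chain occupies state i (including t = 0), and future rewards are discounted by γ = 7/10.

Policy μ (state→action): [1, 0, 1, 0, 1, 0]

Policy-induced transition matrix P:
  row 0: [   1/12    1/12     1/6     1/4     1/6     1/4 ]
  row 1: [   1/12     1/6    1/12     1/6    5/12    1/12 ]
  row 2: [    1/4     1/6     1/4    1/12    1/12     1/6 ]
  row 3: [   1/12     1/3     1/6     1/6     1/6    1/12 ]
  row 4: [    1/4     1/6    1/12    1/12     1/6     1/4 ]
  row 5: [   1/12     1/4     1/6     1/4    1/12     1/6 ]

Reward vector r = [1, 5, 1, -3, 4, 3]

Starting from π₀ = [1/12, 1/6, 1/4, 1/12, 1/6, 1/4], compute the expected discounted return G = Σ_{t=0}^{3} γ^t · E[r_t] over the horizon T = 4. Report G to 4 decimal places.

t=0: π = [0.0833, 0.1667, 0.2500, 0.0833, 0.1667, 0.2500], E[r] = 2.3333, γ^t·E[r] = 2.333333, running G = 2.333333
t=1: π = [0.1528, 0.1944, 0.1597, 0.1597, 0.1667, 0.1667], E[r] = 1.9722, γ^t·E[r] = 1.380556, running G = 3.713889
t=2: π = [0.1377, 0.1944, 0.1499, 0.1661, 0.1881, 0.1638], E[r] = 2.0052, γ^t·E[r] = 0.982552, running G = 4.696441
t=3: π = [0.1397, 0.1965, 0.1473, 0.1636, 0.1891, 0.1638], E[r] = 2.0265, γ^t·E[r] = 0.695098, running G = 5.391539

G = 5.3915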